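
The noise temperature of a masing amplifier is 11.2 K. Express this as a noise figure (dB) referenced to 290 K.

F = 1 + T_e/T₀ = 1 + 11.2/290 = 1.03862
NF = 10 log₁₀(1.03862) = 0.165 dB

0.165 dB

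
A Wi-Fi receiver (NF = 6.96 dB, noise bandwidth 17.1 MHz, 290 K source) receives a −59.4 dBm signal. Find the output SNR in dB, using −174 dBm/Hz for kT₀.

Noise floor: N = −174 + 10 log₁₀(B) + NF
10 log₁₀(1.71×10⁷) = 72.33 dB
N = −174 + 72.33 + 6.96 = −94.71 dBm
SNR = P_sig − N = −59.4 − (−94.71) = 35.31 dB → 35.3 dB

35.3 dB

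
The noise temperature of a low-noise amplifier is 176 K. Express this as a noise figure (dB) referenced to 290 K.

2.06 dB

F = 1 + T_e/T₀ = 1 + 176/290 = 1.6069
NF = 10 log₁₀(1.6069) = 2.06 dB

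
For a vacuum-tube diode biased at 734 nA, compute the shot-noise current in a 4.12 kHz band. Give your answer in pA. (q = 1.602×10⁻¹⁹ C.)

I_n = √(2qI·B)
2qI·B = 2 × 1.602×10⁻¹⁹ × 7.34×10⁻⁷ × 4.12×10³ = 9.69×10⁻²² A²
I_n = √(9.69×10⁻²²) = 3.11×10⁻¹¹ A = 31.1 pA

31.1 pA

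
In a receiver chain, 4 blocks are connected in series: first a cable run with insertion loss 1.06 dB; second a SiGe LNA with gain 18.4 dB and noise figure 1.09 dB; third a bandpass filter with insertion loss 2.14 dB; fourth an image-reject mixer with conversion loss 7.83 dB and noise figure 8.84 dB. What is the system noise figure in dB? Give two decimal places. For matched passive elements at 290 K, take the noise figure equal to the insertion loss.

Convert to linear (a loss of L dB is a gain of −L dB): F_i = 10^(NF_i/10), G_i = 10^(G_i,dB/10)
  Stage 1: F_1 = 10^(1.06/10) = 1.276, G_1 = 10^(−1.06/10) = 0.7834
  Stage 2: F_2 = 10^(1.09/10) = 1.285, G_2 = 10^(18.4/10) = 69.18
  Stage 3: F_3 = 10^(2.14/10) = 1.637, G_3 = 10^(−2.14/10) = 0.6109
  Stage 4: F_4 = 10^(8.84/10) = 7.656, G_4 = 10^(−7.83/10) = 0.1648
Friis cascade:
  F = 1.276 + (1.285 − 1)/0.7834 + (1.637 − 1)/54.20 + (7.656 − 1)/33.11 = 1.853
NF = 10 log₁₀(1.853) = 2.68 dB

2.68 dB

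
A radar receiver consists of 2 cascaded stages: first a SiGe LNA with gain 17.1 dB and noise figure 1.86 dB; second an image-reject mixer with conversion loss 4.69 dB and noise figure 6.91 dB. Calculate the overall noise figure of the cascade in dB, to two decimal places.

2.07 dB

Convert to linear (a loss of L dB is a gain of −L dB): F_i = 10^(NF_i/10), G_i = 10^(G_i,dB/10)
  Stage 1: F_1 = 10^(1.86/10) = 1.535, G_1 = 10^(17.1/10) = 51.29
  Stage 2: F_2 = 10^(6.91/10) = 4.909, G_2 = 10^(−4.69/10) = 0.3396
Friis cascade:
  F = 1.535 + (4.909 − 1)/51.29 = 1.611
NF = 10 log₁₀(1.611) = 2.07 dB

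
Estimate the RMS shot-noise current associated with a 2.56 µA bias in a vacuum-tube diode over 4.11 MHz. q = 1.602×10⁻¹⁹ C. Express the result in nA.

1.84 nA

I_n = √(2qI·B)
2qI·B = 2 × 1.602×10⁻¹⁹ × 2.56×10⁻⁶ × 4.11×10⁶ = 3.37×10⁻¹⁸ A²
I_n = √(3.37×10⁻¹⁸) = 1.84×10⁻⁹ A = 1.84 nA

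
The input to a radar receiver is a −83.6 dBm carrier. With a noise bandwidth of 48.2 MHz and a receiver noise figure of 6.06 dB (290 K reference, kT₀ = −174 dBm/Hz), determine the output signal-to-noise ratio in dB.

Noise floor: N = −174 + 10 log₁₀(B) + NF
10 log₁₀(4.82×10⁷) = 76.83 dB
N = −174 + 76.83 + 6.06 = −91.11 dBm
SNR = P_sig − N = −83.6 − (−91.11) = 7.51 dB → 7.5 dB

7.5 dB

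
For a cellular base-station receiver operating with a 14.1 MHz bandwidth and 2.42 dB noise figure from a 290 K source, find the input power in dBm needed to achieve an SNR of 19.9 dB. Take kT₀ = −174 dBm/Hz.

Sensitivity = −174 + 10 log₁₀(B) + NF + SNR_min
= −174 + 71.49 + 2.42 + 19.9
= −80.19 dBm → −80.2 dBm

−80.2 dBm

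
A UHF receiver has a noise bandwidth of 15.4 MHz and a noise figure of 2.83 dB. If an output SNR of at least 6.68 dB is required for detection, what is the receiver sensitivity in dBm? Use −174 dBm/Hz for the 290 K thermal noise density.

Sensitivity = −174 + 10 log₁₀(B) + NF + SNR_min
= −174 + 71.88 + 2.83 + 6.68
= −92.61 dBm → −92.6 dBm

−92.6 dBm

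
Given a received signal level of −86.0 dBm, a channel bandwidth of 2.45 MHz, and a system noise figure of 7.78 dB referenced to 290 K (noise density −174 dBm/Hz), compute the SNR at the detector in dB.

Noise floor: N = −174 + 10 log₁₀(B) + NF
10 log₁₀(2.45×10⁶) = 63.89 dB
N = −174 + 63.89 + 7.78 = −102.33 dBm
SNR = P_sig − N = −86.0 − (−102.33) = 16.33 dB → 16.3 dB

16.3 dB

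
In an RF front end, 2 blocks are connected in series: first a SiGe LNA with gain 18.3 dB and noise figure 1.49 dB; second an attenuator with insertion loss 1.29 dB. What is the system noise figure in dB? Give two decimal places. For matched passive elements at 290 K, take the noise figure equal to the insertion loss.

Convert to linear (a loss of L dB is a gain of −L dB): F_i = 10^(NF_i/10), G_i = 10^(G_i,dB/10)
  Stage 1: F_1 = 10^(1.49/10) = 1.409, G_1 = 10^(18.3/10) = 67.61
  Stage 2: F_2 = 10^(1.29/10) = 1.346, G_2 = 10^(−1.29/10) = 0.7430
Friis cascade:
  F = 1.409 + (1.346 − 1)/67.61 = 1.414
NF = 10 log₁₀(1.414) = 1.51 dB

1.51 dB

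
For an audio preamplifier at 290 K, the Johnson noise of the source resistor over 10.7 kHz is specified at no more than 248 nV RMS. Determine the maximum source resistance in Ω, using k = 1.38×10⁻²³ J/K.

Johnson–Nyquist: V_n = √(4kTRB) ⇒ R = V_n² / (4kTB)
4kTB = 4 × 1.38×10⁻²³ × 290 × 1.07×10⁴ = 1.71×10⁻¹⁶
R = (2.48×10⁻⁷)² / 1.71×10⁻¹⁶ = 3.59×10² Ω = 359 Ω

359 Ω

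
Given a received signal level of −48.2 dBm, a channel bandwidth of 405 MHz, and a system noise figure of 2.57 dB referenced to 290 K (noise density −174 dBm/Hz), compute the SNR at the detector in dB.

Noise floor: N = −174 + 10 log₁₀(B) + NF
10 log₁₀(4.05×10⁸) = 86.07 dB
N = −174 + 86.07 + 2.57 = −85.36 dBm
SNR = P_sig − N = −48.2 − (−85.36) = 37.16 dB → 37.2 dB

37.2 dB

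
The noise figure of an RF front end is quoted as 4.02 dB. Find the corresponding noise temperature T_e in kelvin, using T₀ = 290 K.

F = 10^(4.02/10) = 2.52348
T_e = (F − 1)·T₀ = (2.52348 − 1) × 290 = 442 K

442 K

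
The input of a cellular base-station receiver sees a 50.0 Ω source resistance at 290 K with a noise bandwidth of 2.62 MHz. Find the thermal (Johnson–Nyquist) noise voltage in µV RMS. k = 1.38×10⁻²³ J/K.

V_n = √(4kTRB)
4kTRB = 4 × 1.38×10⁻²³ × 290 × 5.00×10¹ × 2.62×10⁶ = 2.10×10⁻¹² V²
V_n = √(2.10×10⁻¹²) = 1.45×10⁻⁶ V = 1.45 µV

1.45 µV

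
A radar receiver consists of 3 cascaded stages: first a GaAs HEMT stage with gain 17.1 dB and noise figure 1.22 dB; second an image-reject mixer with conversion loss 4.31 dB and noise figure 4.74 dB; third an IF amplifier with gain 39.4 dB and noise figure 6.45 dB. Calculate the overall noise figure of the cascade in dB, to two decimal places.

1.88 dB

Convert to linear (a loss of L dB is a gain of −L dB): F_i = 10^(NF_i/10), G_i = 10^(G_i,dB/10)
  Stage 1: F_1 = 10^(1.22/10) = 1.324, G_1 = 10^(17.1/10) = 51.29
  Stage 2: F_2 = 10^(4.74/10) = 2.979, G_2 = 10^(−4.31/10) = 0.3707
  Stage 3: F_3 = 10^(6.45/10) = 4.416, G_3 = 10^(39.4/10) = 8710
Friis cascade:
  F = 1.324 + (2.979 − 1)/51.29 + (4.416 − 1)/19.01 = 1.543
NF = 10 log₁₀(1.543) = 1.88 dB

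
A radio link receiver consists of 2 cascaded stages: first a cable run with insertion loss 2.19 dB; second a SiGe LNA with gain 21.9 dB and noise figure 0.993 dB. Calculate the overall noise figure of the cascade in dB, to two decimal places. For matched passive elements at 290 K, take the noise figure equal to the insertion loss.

Convert to linear (a loss of L dB is a gain of −L dB): F_i = 10^(NF_i/10), G_i = 10^(G_i,dB/10)
  Stage 1: F_1 = 10^(2.19/10) = 1.656, G_1 = 10^(−2.19/10) = 0.6039
  Stage 2: F_2 = 10^(0.993/10) = 1.257, G_2 = 10^(21.9/10) = 154.9
Friis cascade:
  F = 1.656 + (1.257 − 1)/0.6039 = 2.081
NF = 10 log₁₀(2.081) = 3.18 dB

3.18 dB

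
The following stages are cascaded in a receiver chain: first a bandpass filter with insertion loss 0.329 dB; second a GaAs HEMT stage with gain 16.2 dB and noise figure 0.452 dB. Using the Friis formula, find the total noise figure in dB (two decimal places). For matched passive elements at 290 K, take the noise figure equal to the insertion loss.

0.78 dB

Convert to linear (a loss of L dB is a gain of −L dB): F_i = 10^(NF_i/10), G_i = 10^(G_i,dB/10)
  Stage 1: F_1 = 10^(0.329/10) = 1.079, G_1 = 10^(−0.329/10) = 0.9270
  Stage 2: F_2 = 10^(0.452/10) = 1.110, G_2 = 10^(16.2/10) = 41.69
Friis cascade:
  F = 1.079 + (1.110 − 1)/0.9270 = 1.197
NF = 10 log₁₀(1.197) = 0.78 dB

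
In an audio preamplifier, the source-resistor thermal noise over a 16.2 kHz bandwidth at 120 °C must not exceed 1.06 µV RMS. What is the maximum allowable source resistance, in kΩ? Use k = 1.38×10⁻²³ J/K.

T = 120 °C + 273.15 = 393.15 K
Johnson–Nyquist: V_n = √(4kTRB) ⇒ R = V_n² / (4kTB)
4kTB = 4 × 1.38×10⁻²³ × 393.15 × 1.62×10⁴ = 3.52×10⁻¹⁶
R = (1.06×10⁻⁶)² / 3.52×10⁻¹⁶ = 3.20×10³ Ω = 3.20 kΩ

3.20 kΩ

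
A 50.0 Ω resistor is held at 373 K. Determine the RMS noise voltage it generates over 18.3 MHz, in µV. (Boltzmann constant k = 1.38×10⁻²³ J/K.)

4.34 µV

V_n = √(4kTRB)
4kTRB = 4 × 1.38×10⁻²³ × 373 × 5.00×10¹ × 1.83×10⁷ = 1.88×10⁻¹¹ V²
V_n = √(1.88×10⁻¹¹) = 4.34×10⁻⁶ V = 4.34 µV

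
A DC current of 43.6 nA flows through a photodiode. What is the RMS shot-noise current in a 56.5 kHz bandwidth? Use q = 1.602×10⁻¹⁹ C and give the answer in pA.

I_n = √(2qI·B)
2qI·B = 2 × 1.602×10⁻¹⁹ × 4.36×10⁻⁸ × 5.65×10⁴ = 7.89×10⁻²² A²
I_n = √(7.89×10⁻²²) = 2.81×10⁻¹¹ A = 28.1 pA

28.1 pA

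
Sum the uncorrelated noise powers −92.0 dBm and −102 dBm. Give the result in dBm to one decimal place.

Convert to linear, add, convert back:
P₁ = 6.31×10⁻¹³ W, P₂ = 6.31×10⁻¹⁴ W
P_tot = 6.94×10⁻¹³ W → 10 log₁₀(P_tot / 10⁻³) = −91.6 dBm

−91.6 dBm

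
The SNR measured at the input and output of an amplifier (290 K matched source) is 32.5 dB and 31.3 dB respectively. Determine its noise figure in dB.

1.2 dB

NF (dB) = SNR_in(dB) − SNR_out(dB) when the source is at T₀
NF = 32.5 − 31.3 = 1.2 dB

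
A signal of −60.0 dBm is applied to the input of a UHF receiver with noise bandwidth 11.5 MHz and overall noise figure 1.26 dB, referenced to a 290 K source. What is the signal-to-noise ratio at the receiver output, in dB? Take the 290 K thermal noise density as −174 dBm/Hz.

Noise floor: N = −174 + 10 log₁₀(B) + NF
10 log₁₀(1.15×10⁷) = 70.61 dB
N = −174 + 70.61 + 1.26 = −102.13 dBm
SNR = P_sig − N = −60.0 − (−102.13) = 42.13 dB → 42.1 dB

42.1 dB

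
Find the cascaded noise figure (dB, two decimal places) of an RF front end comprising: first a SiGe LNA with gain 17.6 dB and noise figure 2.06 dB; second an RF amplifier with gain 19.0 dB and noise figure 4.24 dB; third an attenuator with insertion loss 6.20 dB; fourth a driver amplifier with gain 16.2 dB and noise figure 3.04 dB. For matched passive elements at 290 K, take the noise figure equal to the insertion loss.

Convert to linear (a loss of L dB is a gain of −L dB): F_i = 10^(NF_i/10), G_i = 10^(G_i,dB/10)
  Stage 1: F_1 = 10^(2.06/10) = 1.607, G_1 = 10^(17.6/10) = 57.54
  Stage 2: F_2 = 10^(4.24/10) = 2.655, G_2 = 10^(19.0/10) = 79.43
  Stage 3: F_3 = 10^(6.20/10) = 4.169, G_3 = 10^(−6.20/10) = 0.2399
  Stage 4: F_4 = 10^(3.04/10) = 2.014, G_4 = 10^(16.2/10) = 41.69
Friis cascade:
  F = 1.607 + (2.655 − 1)/57.54 + (4.169 − 1)/4571 + (2.014 − 1)/1096 = 1.637
NF = 10 log₁₀(1.637) = 2.14 dB

2.14 dB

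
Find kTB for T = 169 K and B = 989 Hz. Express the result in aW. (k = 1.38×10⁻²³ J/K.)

P_n = kTB = 1.38×10⁻²³ × 169 × 9.89×10² = 2.31×10⁻¹⁸ W = 2.31 aW

2.31 aW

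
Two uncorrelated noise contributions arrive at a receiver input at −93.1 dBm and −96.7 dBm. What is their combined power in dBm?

Convert to linear, add, convert back:
P₁ = 4.90×10⁻¹³ W, P₂ = 2.14×10⁻¹³ W
P_tot = 7.04×10⁻¹³ W → 10 log₁₀(P_tot / 10⁻³) = −91.5 dBm

−91.5 dBm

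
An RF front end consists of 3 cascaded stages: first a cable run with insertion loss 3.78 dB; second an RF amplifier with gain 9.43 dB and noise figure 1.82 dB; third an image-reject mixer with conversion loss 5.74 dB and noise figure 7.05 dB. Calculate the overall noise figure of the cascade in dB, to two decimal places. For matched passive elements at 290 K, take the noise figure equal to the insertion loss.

6.76 dB

Convert to linear (a loss of L dB is a gain of −L dB): F_i = 10^(NF_i/10), G_i = 10^(G_i,dB/10)
  Stage 1: F_1 = 10^(3.78/10) = 2.388, G_1 = 10^(−3.78/10) = 0.4188
  Stage 2: F_2 = 10^(1.82/10) = 1.521, G_2 = 10^(9.43/10) = 8.770
  Stage 3: F_3 = 10^(7.05/10) = 5.070, G_3 = 10^(−5.74/10) = 0.2667
Friis cascade:
  F = 2.388 + (1.521 − 1)/0.4188 + (5.070 − 1)/3.673 = 4.739
NF = 10 log₁₀(4.739) = 6.76 dB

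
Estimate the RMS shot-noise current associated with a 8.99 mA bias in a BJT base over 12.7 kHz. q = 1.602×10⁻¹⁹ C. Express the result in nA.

I_n = √(2qI·B)
2qI·B = 2 × 1.602×10⁻¹⁹ × 8.99×10⁻³ × 1.27×10⁴ = 3.66×10⁻¹⁷ A²
I_n = √(3.66×10⁻¹⁷) = 6.05×10⁻⁹ A = 6.05 nA

6.05 nA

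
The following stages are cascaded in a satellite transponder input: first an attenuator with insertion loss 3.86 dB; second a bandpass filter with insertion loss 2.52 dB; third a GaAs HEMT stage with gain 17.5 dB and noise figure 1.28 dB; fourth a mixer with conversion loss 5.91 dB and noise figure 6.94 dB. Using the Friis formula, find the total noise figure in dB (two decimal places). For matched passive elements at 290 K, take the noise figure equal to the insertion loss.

7.88 dB

Convert to linear (a loss of L dB is a gain of −L dB): F_i = 10^(NF_i/10), G_i = 10^(G_i,dB/10)
  Stage 1: F_1 = 10^(3.86/10) = 2.432, G_1 = 10^(−3.86/10) = 0.4111
  Stage 2: F_2 = 10^(2.52/10) = 1.786, G_2 = 10^(−2.52/10) = 0.5598
  Stage 3: F_3 = 10^(1.28/10) = 1.343, G_3 = 10^(17.5/10) = 56.23
  Stage 4: F_4 = 10^(6.94/10) = 4.943, G_4 = 10^(−5.91/10) = 0.2564
Friis cascade:
  F = 2.432 + (1.786 − 1)/0.4111 + (1.343 − 1)/0.2301 + (4.943 − 1)/12.94 = 6.139
NF = 10 log₁₀(6.139) = 7.88 dB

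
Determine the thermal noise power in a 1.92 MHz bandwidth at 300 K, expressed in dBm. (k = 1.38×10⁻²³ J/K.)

−111.0 dBm

P_n = kTB = 1.38×10⁻²³ × 300 × 1.92×10⁶ = 7.95×10⁻¹⁵ W
In dBm: 10 log₁₀(7.95×10⁻¹⁵ / 10⁻³) = −111.0 dBm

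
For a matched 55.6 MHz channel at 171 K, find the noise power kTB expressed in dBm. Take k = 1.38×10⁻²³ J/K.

−98.8 dBm

P_n = kTB = 1.38×10⁻²³ × 171 × 5.56×10⁷ = 1.31×10⁻¹³ W
In dBm: 10 log₁₀(1.31×10⁻¹³ / 10⁻³) = −98.8 dBm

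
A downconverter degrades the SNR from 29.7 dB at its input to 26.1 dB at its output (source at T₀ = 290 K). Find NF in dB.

3.6 dB

NF (dB) = SNR_in(dB) − SNR_out(dB) when the source is at T₀
NF = 29.7 − 26.1 = 3.6 dB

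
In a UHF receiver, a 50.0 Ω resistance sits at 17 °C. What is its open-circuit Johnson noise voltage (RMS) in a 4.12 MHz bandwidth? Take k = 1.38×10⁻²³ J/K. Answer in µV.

1.82 µV

T = 17 °C + 273.15 = 290.15 K
V_n = √(4kTRB)
4kTRB = 4 × 1.38×10⁻²³ × 290.15 × 5.00×10¹ × 4.12×10⁶ = 3.30×10⁻¹² V²
V_n = √(3.30×10⁻¹²) = 1.82×10⁻⁶ V = 1.82 µV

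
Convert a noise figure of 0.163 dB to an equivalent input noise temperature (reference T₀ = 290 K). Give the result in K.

11.1 K

F = 10^(0.163/10) = 1.03825
T_e = (F − 1)·T₀ = (1.03825 − 1) × 290 = 11.1 K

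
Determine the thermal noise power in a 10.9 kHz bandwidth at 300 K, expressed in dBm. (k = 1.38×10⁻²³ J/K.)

P_n = kTB = 1.38×10⁻²³ × 300 × 1.09×10⁴ = 4.51×10⁻¹⁷ W
In dBm: 10 log₁₀(4.51×10⁻¹⁷ / 10⁻³) = −133.5 dBm

−133.5 dBm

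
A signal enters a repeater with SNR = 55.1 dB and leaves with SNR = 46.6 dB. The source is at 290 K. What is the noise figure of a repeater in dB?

8.5 dB

NF (dB) = SNR_in(dB) − SNR_out(dB) when the source is at T₀
NF = 55.1 − 46.6 = 8.5 dB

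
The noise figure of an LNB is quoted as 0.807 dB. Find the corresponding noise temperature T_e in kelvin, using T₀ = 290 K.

F = 10^(0.807/10) = 1.2042
T_e = (F − 1)·T₀ = (1.2042 − 1) × 290 = 59.2 K

59.2 K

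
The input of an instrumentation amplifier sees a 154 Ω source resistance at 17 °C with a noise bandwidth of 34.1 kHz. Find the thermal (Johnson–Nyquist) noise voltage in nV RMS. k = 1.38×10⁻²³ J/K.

T = 17 °C + 273.15 = 290.15 K
V_n = √(4kTRB)
4kTRB = 4 × 1.38×10⁻²³ × 290.15 × 1.54×10² × 3.41×10⁴ = 8.41×10⁻¹⁴ V²
V_n = √(8.41×10⁻¹⁴) = 2.90×10⁻⁷ V = 290 nV

290 nV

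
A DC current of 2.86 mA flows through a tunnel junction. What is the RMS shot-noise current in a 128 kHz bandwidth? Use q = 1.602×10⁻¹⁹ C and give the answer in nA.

10.8 nA

I_n = √(2qI·B)
2qI·B = 2 × 1.602×10⁻¹⁹ × 2.86×10⁻³ × 1.28×10⁵ = 1.17×10⁻¹⁶ A²
I_n = √(1.17×10⁻¹⁶) = 1.08×10⁻⁸ A = 10.8 nA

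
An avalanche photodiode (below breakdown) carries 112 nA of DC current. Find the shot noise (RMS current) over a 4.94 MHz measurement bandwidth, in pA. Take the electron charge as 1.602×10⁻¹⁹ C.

I_n = √(2qI·B)
2qI·B = 2 × 1.602×10⁻¹⁹ × 1.12×10⁻⁷ × 4.94×10⁶ = 1.77×10⁻¹⁹ A²
I_n = √(1.77×10⁻¹⁹) = 4.21×10⁻¹⁰ A = 421 pA

421 pA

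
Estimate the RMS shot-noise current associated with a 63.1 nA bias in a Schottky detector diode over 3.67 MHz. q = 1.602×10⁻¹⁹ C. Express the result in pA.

272 pA

I_n = √(2qI·B)
2qI·B = 2 × 1.602×10⁻¹⁹ × 6.31×10⁻⁸ × 3.67×10⁶ = 7.42×10⁻²⁰ A²
I_n = √(7.42×10⁻²⁰) = 2.72×10⁻¹⁰ A = 272 pA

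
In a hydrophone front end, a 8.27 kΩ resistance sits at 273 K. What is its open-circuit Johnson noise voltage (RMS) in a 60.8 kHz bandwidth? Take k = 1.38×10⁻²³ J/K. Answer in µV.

2.75 µV

V_n = √(4kTRB)
4kTRB = 4 × 1.38×10⁻²³ × 273 × 8.27×10³ × 6.08×10⁴ = 7.58×10⁻¹² V²
V_n = √(7.58×10⁻¹²) = 2.75×10⁻⁶ V = 2.75 µV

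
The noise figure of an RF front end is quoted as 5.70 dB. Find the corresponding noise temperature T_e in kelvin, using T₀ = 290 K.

F = 10^(5.70/10) = 3.71535
T_e = (F − 1)·T₀ = (3.71535 − 1) × 290 = 787 K

787 K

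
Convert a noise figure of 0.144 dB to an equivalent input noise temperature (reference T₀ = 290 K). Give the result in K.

F = 10^(0.144/10) = 1.03371
T_e = (F − 1)·T₀ = (1.03371 − 1) × 290 = 9.78 K

9.78 K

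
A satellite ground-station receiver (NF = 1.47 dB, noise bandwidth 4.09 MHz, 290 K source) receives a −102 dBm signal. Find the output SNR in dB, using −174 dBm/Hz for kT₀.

Noise floor: N = −174 + 10 log₁₀(B) + NF
10 log₁₀(4.09×10⁶) = 66.12 dB
N = −174 + 66.12 + 1.47 = −106.41 dBm
SNR = P_sig − N = −102 − (−106.41) = 4.41 dB → 4.4 dB

4.4 dB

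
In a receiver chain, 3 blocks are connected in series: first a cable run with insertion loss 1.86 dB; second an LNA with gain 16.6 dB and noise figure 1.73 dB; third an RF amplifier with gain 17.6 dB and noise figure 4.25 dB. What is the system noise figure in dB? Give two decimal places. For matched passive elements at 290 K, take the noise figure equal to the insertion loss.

3.69 dB

Convert to linear (a loss of L dB is a gain of −L dB): F_i = 10^(NF_i/10), G_i = 10^(G_i,dB/10)
  Stage 1: F_1 = 10^(1.86/10) = 1.535, G_1 = 10^(−1.86/10) = 0.6516
  Stage 2: F_2 = 10^(1.73/10) = 1.489, G_2 = 10^(16.6/10) = 45.71
  Stage 3: F_3 = 10^(4.25/10) = 2.661, G_3 = 10^(17.6/10) = 57.54
Friis cascade:
  F = 1.535 + (1.489 − 1)/0.6516 + (2.661 − 1)/29.79 = 2.341
NF = 10 log₁₀(2.341) = 3.69 dB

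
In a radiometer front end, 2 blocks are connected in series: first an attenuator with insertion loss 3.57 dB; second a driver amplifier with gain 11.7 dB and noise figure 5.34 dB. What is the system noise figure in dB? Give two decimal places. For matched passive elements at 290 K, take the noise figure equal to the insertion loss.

Convert to linear (a loss of L dB is a gain of −L dB): F_i = 10^(NF_i/10), G_i = 10^(G_i,dB/10)
  Stage 1: F_1 = 10^(3.57/10) = 2.275, G_1 = 10^(−3.57/10) = 0.4395
  Stage 2: F_2 = 10^(5.34/10) = 3.420, G_2 = 10^(11.7/10) = 14.79
Friis cascade:
  F = 2.275 + (3.420 − 1)/0.4395 = 7.780
NF = 10 log₁₀(7.780) = 8.91 dB

8.91 dB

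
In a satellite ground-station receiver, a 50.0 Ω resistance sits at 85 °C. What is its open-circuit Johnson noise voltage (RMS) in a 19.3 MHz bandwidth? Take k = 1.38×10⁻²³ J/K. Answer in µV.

4.37 µV

T = 85 °C + 273.15 = 358.15 K
V_n = √(4kTRB)
4kTRB = 4 × 1.38×10⁻²³ × 358.15 × 5.00×10¹ × 1.93×10⁷ = 1.91×10⁻¹¹ V²
V_n = √(1.91×10⁻¹¹) = 4.37×10⁻⁶ V = 4.37 µV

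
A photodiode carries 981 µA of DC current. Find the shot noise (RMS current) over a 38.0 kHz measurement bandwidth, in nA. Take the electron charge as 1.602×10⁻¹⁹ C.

3.46 nA

I_n = √(2qI·B)
2qI·B = 2 × 1.602×10⁻¹⁹ × 9.81×10⁻⁴ × 3.80×10⁴ = 1.19×10⁻¹⁷ A²
I_n = √(1.19×10⁻¹⁷) = 3.46×10⁻⁹ A = 3.46 nA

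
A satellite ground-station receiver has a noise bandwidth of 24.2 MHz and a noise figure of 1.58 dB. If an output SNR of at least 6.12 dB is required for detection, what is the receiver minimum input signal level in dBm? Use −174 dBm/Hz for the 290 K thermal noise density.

Sensitivity = −174 + 10 log₁₀(B) + NF + SNR_min
= −174 + 73.84 + 1.58 + 6.12
= −92.46 dBm → −92.5 dBm

−92.5 dBm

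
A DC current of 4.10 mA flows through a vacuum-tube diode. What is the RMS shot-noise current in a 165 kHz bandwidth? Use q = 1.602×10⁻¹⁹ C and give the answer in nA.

14.7 nA

I_n = √(2qI·B)
2qI·B = 2 × 1.602×10⁻¹⁹ × 4.10×10⁻³ × 1.65×10⁵ = 2.17×10⁻¹⁶ A²
I_n = √(2.17×10⁻¹⁶) = 1.47×10⁻⁸ A = 14.7 nA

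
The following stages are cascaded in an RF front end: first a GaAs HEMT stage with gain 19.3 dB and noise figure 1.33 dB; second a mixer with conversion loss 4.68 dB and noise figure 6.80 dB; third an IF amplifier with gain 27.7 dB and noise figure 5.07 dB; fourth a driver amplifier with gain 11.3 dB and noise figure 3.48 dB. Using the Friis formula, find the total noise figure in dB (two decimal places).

Convert to linear (a loss of L dB is a gain of −L dB): F_i = 10^(NF_i/10), G_i = 10^(G_i,dB/10)
  Stage 1: F_1 = 10^(1.33/10) = 1.358, G_1 = 10^(19.3/10) = 85.11
  Stage 2: F_2 = 10^(6.80/10) = 4.786, G_2 = 10^(−4.68/10) = 0.3404
  Stage 3: F_3 = 10^(5.07/10) = 3.214, G_3 = 10^(27.7/10) = 588.8
  Stage 4: F_4 = 10^(3.48/10) = 2.228, G_4 = 10^(11.3/10) = 13.49
Friis cascade:
  F = 1.358 + (4.786 − 1)/85.11 + (3.214 − 1)/28.97 + (2.228 − 1)/1.706×10⁴ = 1.479
NF = 10 log₁₀(1.479) = 1.70 dB

1.70 dB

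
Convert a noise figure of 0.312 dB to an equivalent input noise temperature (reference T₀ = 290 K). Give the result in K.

21.6 K

F = 10^(0.312/10) = 1.07448
T_e = (F − 1)·T₀ = (1.07448 − 1) × 290 = 21.6 K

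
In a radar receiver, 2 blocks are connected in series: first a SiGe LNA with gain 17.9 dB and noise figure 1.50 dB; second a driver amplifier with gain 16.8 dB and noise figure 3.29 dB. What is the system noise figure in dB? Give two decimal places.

Convert to linear (a loss of L dB is a gain of −L dB): F_i = 10^(NF_i/10), G_i = 10^(G_i,dB/10)
  Stage 1: F_1 = 10^(1.50/10) = 1.413, G_1 = 10^(17.9/10) = 61.66
  Stage 2: F_2 = 10^(3.29/10) = 2.133, G_2 = 10^(16.8/10) = 47.86
Friis cascade:
  F = 1.413 + (2.133 − 1)/61.66 = 1.431
NF = 10 log₁₀(1.431) = 1.56 dB

1.56 dB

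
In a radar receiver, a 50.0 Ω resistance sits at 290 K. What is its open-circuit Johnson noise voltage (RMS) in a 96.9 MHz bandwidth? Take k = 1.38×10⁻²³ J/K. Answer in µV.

V_n = √(4kTRB)
4kTRB = 4 × 1.38×10⁻²³ × 290 × 5.00×10¹ × 9.69×10⁷ = 7.76×10⁻¹¹ V²
V_n = √(7.76×10⁻¹¹) = 8.81×10⁻⁶ V = 8.81 µV

8.81 µV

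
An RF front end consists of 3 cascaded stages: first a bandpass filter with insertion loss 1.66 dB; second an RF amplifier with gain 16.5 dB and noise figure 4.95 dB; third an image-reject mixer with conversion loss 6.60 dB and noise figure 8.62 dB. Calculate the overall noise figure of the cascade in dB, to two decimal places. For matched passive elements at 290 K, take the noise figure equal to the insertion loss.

6.80 dB

Convert to linear (a loss of L dB is a gain of −L dB): F_i = 10^(NF_i/10), G_i = 10^(G_i,dB/10)
  Stage 1: F_1 = 10^(1.66/10) = 1.466, G_1 = 10^(−1.66/10) = 0.6823
  Stage 2: F_2 = 10^(4.95/10) = 3.126, G_2 = 10^(16.5/10) = 44.67
  Stage 3: F_3 = 10^(8.62/10) = 7.278, G_3 = 10^(−6.60/10) = 0.2188
Friis cascade:
  F = 1.466 + (3.126 − 1)/0.6823 + (7.278 − 1)/30.48 = 4.787
NF = 10 log₁₀(4.787) = 6.80 dB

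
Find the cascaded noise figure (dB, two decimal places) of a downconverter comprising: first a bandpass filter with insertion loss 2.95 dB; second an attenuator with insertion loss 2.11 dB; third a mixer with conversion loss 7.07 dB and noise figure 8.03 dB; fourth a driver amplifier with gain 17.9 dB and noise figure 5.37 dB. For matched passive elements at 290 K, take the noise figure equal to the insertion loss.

17.80 dB

Convert to linear (a loss of L dB is a gain of −L dB): F_i = 10^(NF_i/10), G_i = 10^(G_i,dB/10)
  Stage 1: F_1 = 10^(2.95/10) = 1.972, G_1 = 10^(−2.95/10) = 0.5070
  Stage 2: F_2 = 10^(2.11/10) = 1.626, G_2 = 10^(−2.11/10) = 0.6152
  Stage 3: F_3 = 10^(8.03/10) = 6.353, G_3 = 10^(−7.07/10) = 0.1963
  Stage 4: F_4 = 10^(5.37/10) = 3.443, G_4 = 10^(17.9/10) = 61.66
Friis cascade:
  F = 1.972 + (1.626 − 1)/0.5070 + (6.353 − 1)/0.3119 + (3.443 − 1)/0.06124 = 60.27
NF = 10 log₁₀(60.27) = 17.80 dB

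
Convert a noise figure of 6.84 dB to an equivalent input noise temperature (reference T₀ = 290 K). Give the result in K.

1111 K

F = 10^(6.84/10) = 4.83059
T_e = (F − 1)·T₀ = (4.83059 − 1) × 290 = 1111 K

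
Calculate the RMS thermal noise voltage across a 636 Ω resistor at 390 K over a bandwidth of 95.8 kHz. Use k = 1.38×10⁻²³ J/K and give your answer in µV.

V_n = √(4kTRB)
4kTRB = 4 × 1.38×10⁻²³ × 390 × 6.36×10² × 9.58×10⁴ = 1.31×10⁻¹² V²
V_n = √(1.31×10⁻¹²) = 1.15×10⁻⁶ V = 1.15 µV

1.15 µV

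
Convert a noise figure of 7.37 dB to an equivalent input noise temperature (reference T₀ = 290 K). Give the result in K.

F = 10^(7.37/10) = 5.45758
T_e = (F − 1)·T₀ = (5.45758 − 1) × 290 = 1293 K

1293 K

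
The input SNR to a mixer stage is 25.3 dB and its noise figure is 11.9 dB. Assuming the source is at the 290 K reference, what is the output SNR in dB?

By definition F = SNR_in/SNR_out, so in dB: SNR_out = SNR_in − NF
SNR_out = 25.3 − 11.9 = 13.4 dB

13.4 dB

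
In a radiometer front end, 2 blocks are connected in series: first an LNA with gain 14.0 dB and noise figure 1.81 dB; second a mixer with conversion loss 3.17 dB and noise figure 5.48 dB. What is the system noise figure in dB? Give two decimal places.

2.09 dB

Convert to linear (a loss of L dB is a gain of −L dB): F_i = 10^(NF_i/10), G_i = 10^(G_i,dB/10)
  Stage 1: F_1 = 10^(1.81/10) = 1.517, G_1 = 10^(14.0/10) = 25.12
  Stage 2: F_2 = 10^(5.48/10) = 3.532, G_2 = 10^(−3.17/10) = 0.4819
Friis cascade:
  F = 1.517 + (3.532 − 1)/25.12 = 1.618
NF = 10 log₁₀(1.618) = 2.09 dB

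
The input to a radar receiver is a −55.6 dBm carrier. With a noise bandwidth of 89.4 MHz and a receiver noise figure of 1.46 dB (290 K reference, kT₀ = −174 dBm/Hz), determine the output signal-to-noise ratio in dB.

37.4 dB

Noise floor: N = −174 + 10 log₁₀(B) + NF
10 log₁₀(8.94×10⁷) = 79.51 dB
N = −174 + 79.51 + 1.46 = −93.03 dBm
SNR = P_sig − N = −55.6 − (−93.03) = 37.43 dB → 37.4 dB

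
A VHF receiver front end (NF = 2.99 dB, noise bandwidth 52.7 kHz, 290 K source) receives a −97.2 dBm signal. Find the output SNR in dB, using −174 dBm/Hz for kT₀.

26.6 dB

Noise floor: N = −174 + 10 log₁₀(B) + NF
10 log₁₀(5.27×10⁴) = 47.22 dB
N = −174 + 47.22 + 2.99 = −123.79 dBm
SNR = P_sig − N = −97.2 − (−123.79) = 26.59 dB → 26.6 dB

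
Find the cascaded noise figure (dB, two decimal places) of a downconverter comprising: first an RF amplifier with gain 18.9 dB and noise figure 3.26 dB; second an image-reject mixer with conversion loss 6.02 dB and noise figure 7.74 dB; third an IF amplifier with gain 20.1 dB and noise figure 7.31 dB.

3.82 dB

Convert to linear (a loss of L dB is a gain of −L dB): F_i = 10^(NF_i/10), G_i = 10^(G_i,dB/10)
  Stage 1: F_1 = 10^(3.26/10) = 2.118, G_1 = 10^(18.9/10) = 77.62
  Stage 2: F_2 = 10^(7.74/10) = 5.943, G_2 = 10^(−6.02/10) = 0.2500
  Stage 3: F_3 = 10^(7.31/10) = 5.383, G_3 = 10^(20.1/10) = 102.3
Friis cascade:
  F = 2.118 + (5.943 − 1)/77.62 + (5.383 − 1)/19.41 = 2.408
NF = 10 log₁₀(2.408) = 3.82 dB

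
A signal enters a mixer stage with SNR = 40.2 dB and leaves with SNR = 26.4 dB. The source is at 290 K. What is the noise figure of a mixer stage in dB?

13.8 dB

NF (dB) = SNR_in(dB) − SNR_out(dB) when the source is at T₀
NF = 40.2 − 26.4 = 13.8 dB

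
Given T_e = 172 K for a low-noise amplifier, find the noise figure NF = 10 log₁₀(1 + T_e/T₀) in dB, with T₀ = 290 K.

2.02 dB

F = 1 + T_e/T₀ = 1 + 172/290 = 1.5931
NF = 10 log₁₀(1.5931) = 2.02 dB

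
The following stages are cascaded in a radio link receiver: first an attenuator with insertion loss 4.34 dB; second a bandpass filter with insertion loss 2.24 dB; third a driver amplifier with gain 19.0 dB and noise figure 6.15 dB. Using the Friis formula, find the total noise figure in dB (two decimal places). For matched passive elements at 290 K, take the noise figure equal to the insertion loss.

Convert to linear (a loss of L dB is a gain of −L dB): F_i = 10^(NF_i/10), G_i = 10^(G_i,dB/10)
  Stage 1: F_1 = 10^(4.34/10) = 2.716, G_1 = 10^(−4.34/10) = 0.3681
  Stage 2: F_2 = 10^(2.24/10) = 1.675, G_2 = 10^(−2.24/10) = 0.5970
  Stage 3: F_3 = 10^(6.15/10) = 4.121, G_3 = 10^(19.0/10) = 79.43
Friis cascade:
  F = 2.716 + (1.675 − 1)/0.3681 + (4.121 − 1)/0.2198 = 18.75
NF = 10 log₁₀(18.75) = 12.73 dB

12.73 dB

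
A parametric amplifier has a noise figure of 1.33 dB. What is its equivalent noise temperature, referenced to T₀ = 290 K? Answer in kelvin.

F = 10^(1.33/10) = 1.35831
T_e = (F − 1)·T₀ = (1.35831 − 1) × 290 = 104 K

104 K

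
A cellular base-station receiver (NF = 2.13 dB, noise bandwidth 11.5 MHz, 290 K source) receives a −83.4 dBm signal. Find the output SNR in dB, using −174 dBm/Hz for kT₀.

Noise floor: N = −174 + 10 log₁₀(B) + NF
10 log₁₀(1.15×10⁷) = 70.61 dB
N = −174 + 70.61 + 2.13 = −101.26 dBm
SNR = P_sig − N = −83.4 − (−101.26) = 17.86 dB → 17.9 dB

17.9 dB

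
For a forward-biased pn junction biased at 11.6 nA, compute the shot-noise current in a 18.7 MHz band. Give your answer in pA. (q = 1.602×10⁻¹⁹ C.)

I_n = √(2qI·B)
2qI·B = 2 × 1.602×10⁻¹⁹ × 1.16×10⁻⁸ × 1.87×10⁷ = 6.95×10⁻²⁰ A²
I_n = √(6.95×10⁻²⁰) = 2.64×10⁻¹⁰ A = 264 pA

264 pA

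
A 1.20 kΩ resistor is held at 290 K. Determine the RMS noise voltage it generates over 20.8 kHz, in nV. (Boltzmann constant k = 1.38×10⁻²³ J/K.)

V_n = √(4kTRB)
4kTRB = 4 × 1.38×10⁻²³ × 290 × 1.20×10³ × 2.08×10⁴ = 4.00×10⁻¹³ V²
V_n = √(4.00×10⁻¹³) = 6.32×10⁻⁷ V = 632 nV

632 nV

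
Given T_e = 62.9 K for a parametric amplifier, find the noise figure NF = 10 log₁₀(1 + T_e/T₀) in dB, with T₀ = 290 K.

F = 1 + T_e/T₀ = 1 + 62.9/290 = 1.2169
NF = 10 log₁₀(1.2169) = 0.853 dB

0.853 dB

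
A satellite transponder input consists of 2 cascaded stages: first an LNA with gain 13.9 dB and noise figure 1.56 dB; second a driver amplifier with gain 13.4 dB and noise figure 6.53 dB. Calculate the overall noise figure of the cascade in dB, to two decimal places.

1.97 dB

Convert to linear (a loss of L dB is a gain of −L dB): F_i = 10^(NF_i/10), G_i = 10^(G_i,dB/10)
  Stage 1: F_1 = 10^(1.56/10) = 1.432, G_1 = 10^(13.9/10) = 24.55
  Stage 2: F_2 = 10^(6.53/10) = 4.498, G_2 = 10^(13.4/10) = 21.88
Friis cascade:
  F = 1.432 + (4.498 − 1)/24.55 = 1.575
NF = 10 log₁₀(1.575) = 1.97 dB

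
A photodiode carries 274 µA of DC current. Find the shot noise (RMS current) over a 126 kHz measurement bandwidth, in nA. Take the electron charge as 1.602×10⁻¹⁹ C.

I_n = √(2qI·B)
2qI·B = 2 × 1.602×10⁻¹⁹ × 2.74×10⁻⁴ × 1.26×10⁵ = 1.11×10⁻¹⁷ A²
I_n = √(1.11×10⁻¹⁷) = 3.33×10⁻⁹ A = 3.33 nA

3.33 nA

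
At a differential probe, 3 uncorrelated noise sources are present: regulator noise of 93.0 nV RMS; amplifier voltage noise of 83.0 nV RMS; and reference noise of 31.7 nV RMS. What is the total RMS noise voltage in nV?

Uncorrelated sources add in power (mean-square): V_tot = √(ΣV_i²)
V_tot = √[(9.30×10⁻⁸)² + (8.30×10⁻⁸)² + (3.17×10⁻⁸)²] = 1.29×10⁻⁷ V = 129 nV

129 nV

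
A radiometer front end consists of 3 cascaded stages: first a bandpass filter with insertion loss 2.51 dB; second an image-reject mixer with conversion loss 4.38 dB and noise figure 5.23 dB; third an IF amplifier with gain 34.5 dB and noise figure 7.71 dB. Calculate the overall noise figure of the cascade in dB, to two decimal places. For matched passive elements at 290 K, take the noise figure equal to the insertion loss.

Convert to linear (a loss of L dB is a gain of −L dB): F_i = 10^(NF_i/10), G_i = 10^(G_i,dB/10)
  Stage 1: F_1 = 10^(2.51/10) = 1.782, G_1 = 10^(−2.51/10) = 0.5610
  Stage 2: F_2 = 10^(5.23/10) = 3.334, G_2 = 10^(−4.38/10) = 0.3648
  Stage 3: F_3 = 10^(7.71/10) = 5.902, G_3 = 10^(34.5/10) = 2818
Friis cascade:
  F = 1.782 + (3.334 − 1)/0.5610 + (5.902 − 1)/0.2046 = 29.90
NF = 10 log₁₀(29.90) = 14.76 dB

14.76 dB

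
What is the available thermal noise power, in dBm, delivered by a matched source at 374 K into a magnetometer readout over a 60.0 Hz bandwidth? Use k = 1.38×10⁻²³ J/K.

−155.1 dBm

P_n = kTB = 1.38×10⁻²³ × 374 × 6.00×10¹ = 3.10×10⁻¹⁹ W
In dBm: 10 log₁₀(3.10×10⁻¹⁹ / 10⁻³) = −155.1 dBm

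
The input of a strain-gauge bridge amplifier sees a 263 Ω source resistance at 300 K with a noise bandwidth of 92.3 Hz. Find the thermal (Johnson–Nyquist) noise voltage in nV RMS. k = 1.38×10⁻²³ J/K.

20.0 nV

V_n = √(4kTRB)
4kTRB = 4 × 1.38×10⁻²³ × 300 × 2.63×10² × 9.23×10¹ = 4.02×10⁻¹⁶ V²
V_n = √(4.02×10⁻¹⁶) = 2.00×10⁻⁸ V = 20.0 nV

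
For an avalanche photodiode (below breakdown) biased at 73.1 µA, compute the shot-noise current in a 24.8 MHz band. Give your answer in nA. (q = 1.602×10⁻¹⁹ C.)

24.1 nA

I_n = √(2qI·B)
2qI·B = 2 × 1.602×10⁻¹⁹ × 7.31×10⁻⁵ × 2.48×10⁷ = 5.81×10⁻¹⁶ A²
I_n = √(5.81×10⁻¹⁶) = 2.41×10⁻⁸ A = 24.1 nA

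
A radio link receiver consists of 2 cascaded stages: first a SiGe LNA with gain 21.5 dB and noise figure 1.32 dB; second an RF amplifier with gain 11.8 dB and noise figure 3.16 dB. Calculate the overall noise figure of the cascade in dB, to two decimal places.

Convert to linear (a loss of L dB is a gain of −L dB): F_i = 10^(NF_i/10), G_i = 10^(G_i,dB/10)
  Stage 1: F_1 = 10^(1.32/10) = 1.355, G_1 = 10^(21.5/10) = 141.3
  Stage 2: F_2 = 10^(3.16/10) = 2.070, G_2 = 10^(11.8/10) = 15.14
Friis cascade:
  F = 1.355 + (2.070 − 1)/141.3 = 1.363
NF = 10 log₁₀(1.363) = 1.34 dB

1.34 dB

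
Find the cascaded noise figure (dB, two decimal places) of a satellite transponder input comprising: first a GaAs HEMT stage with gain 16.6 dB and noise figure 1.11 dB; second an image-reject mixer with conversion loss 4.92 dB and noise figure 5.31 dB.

1.28 dB

Convert to linear (a loss of L dB is a gain of −L dB): F_i = 10^(NF_i/10), G_i = 10^(G_i,dB/10)
  Stage 1: F_1 = 10^(1.11/10) = 1.291, G_1 = 10^(16.6/10) = 45.71
  Stage 2: F_2 = 10^(5.31/10) = 3.396, G_2 = 10^(−4.92/10) = 0.3221
Friis cascade:
  F = 1.291 + (3.396 − 1)/45.71 = 1.344
NF = 10 log₁₀(1.344) = 1.28 dB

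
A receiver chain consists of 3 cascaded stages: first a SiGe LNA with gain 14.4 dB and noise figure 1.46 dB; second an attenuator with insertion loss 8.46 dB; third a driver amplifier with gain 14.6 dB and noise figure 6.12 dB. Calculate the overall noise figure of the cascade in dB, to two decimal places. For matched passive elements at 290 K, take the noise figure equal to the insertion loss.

Convert to linear (a loss of L dB is a gain of −L dB): F_i = 10^(NF_i/10), G_i = 10^(G_i,dB/10)
  Stage 1: F_1 = 10^(1.46/10) = 1.400, G_1 = 10^(14.4/10) = 27.54
  Stage 2: F_2 = 10^(8.46/10) = 7.015, G_2 = 10^(−8.46/10) = 0.1426
  Stage 3: F_3 = 10^(6.12/10) = 4.093, G_3 = 10^(14.6/10) = 28.84
Friis cascade:
  F = 1.400 + (7.015 − 1)/27.54 + (4.093 − 1)/3.926 = 2.406
NF = 10 log₁₀(2.406) = 3.81 dB

3.81 dB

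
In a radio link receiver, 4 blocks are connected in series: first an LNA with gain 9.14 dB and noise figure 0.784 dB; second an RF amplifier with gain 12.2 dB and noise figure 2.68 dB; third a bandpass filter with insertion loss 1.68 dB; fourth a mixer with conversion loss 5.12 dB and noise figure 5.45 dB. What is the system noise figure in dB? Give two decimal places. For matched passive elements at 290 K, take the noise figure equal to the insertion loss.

Convert to linear (a loss of L dB is a gain of −L dB): F_i = 10^(NF_i/10), G_i = 10^(G_i,dB/10)
  Stage 1: F_1 = 10^(0.784/10) = 1.198, G_1 = 10^(9.14/10) = 8.204
  Stage 2: F_2 = 10^(2.68/10) = 1.854, G_2 = 10^(12.2/10) = 16.60
  Stage 3: F_3 = 10^(1.68/10) = 1.472, G_3 = 10^(−1.68/10) = 0.6792
  Stage 4: F_4 = 10^(5.45/10) = 3.508, G_4 = 10^(−5.12/10) = 0.3076
Friis cascade:
  F = 1.198 + (1.854 − 1)/8.204 + (1.472 − 1)/136.1 + (3.508 − 1)/92.47 = 1.332
NF = 10 log₁₀(1.332) = 1.25 dB

1.25 dB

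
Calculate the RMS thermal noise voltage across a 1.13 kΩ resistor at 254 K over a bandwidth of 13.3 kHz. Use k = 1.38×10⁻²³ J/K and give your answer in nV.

V_n = √(4kTRB)
4kTRB = 4 × 1.38×10⁻²³ × 254 × 1.13×10³ × 1.33×10⁴ = 2.11×10⁻¹³ V²
V_n = √(2.11×10⁻¹³) = 4.59×10⁻⁷ V = 459 nV

459 nV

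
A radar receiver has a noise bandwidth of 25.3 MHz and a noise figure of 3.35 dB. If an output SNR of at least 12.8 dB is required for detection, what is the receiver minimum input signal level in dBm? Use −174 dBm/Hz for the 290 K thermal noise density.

−83.8 dBm

Sensitivity = −174 + 10 log₁₀(B) + NF + SNR_min
= −174 + 74.03 + 3.35 + 12.8
= −83.82 dBm → −83.8 dBm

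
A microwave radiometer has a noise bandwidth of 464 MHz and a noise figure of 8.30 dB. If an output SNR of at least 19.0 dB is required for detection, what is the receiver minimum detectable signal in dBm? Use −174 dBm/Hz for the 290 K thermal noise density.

−60.0 dBm

Sensitivity = −174 + 10 log₁₀(B) + NF + SNR_min
= −174 + 86.67 + 8.30 + 19.0
= −60.03 dBm → −60.0 dBm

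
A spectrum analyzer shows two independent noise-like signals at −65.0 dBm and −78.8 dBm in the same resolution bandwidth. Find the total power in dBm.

−64.8 dBm

Convert to linear, add, convert back:
P₁ = 3.16×10⁻¹⁰ W, P₂ = 1.32×10⁻¹¹ W
P_tot = 3.29×10⁻¹⁰ W → 10 log₁₀(P_tot / 10⁻³) = −64.8 dBm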